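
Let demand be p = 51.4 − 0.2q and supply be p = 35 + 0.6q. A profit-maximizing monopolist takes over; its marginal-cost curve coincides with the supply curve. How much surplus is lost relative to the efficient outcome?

Competitive equilibrium: 51.4 − 0.2q = 35 + 0.6q → q* = 20.5, p* = 47.3.
Marginal revenue: MR = 51.4 − 0.4q. Set MR = MC: 51.4 − 0.4q = 35 + 0.6q → q_m = 16.4.
Price p_m = 51.4 − 0.2·16.4 = 48.12; MC(q_m) = 35 + 0.6·16.4 = 44.84.
Competitive q* = 20.5, so Δq = 4.1; wedge = 48.12 − 44.84 = 3.28.
The triangle = ½ × 4.1 × 3.28 = 6.724.

6.724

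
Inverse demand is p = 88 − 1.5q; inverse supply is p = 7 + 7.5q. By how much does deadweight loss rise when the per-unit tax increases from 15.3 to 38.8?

Competitive equilibrium: 88 − 1.5q = 7 + 7.5q → q* = 9, p* = 74.5.
For a per-unit tax t: Δq = t/9, so DWL = ½·t·(t/9) = t²/18.
At t = 15.3: DWL = 13.005. At t = 38.8: DWL = 83.636.
Increase = 83.636 − 13.005 = 70.63.

70.63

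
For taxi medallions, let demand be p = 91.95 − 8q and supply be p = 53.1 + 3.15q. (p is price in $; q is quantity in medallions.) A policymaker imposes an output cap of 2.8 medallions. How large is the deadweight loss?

Competitive equilibrium: 91.95 − 8q = 53.1 + 3.15q → q* = 3.4843, p* = 64.0756.
At q = 2.8: demand price = 91.95 − 8·2.8 = 69.55; supply price = 53.1 + 3.15·2.8 = 61.92.
Δq = 3.4843 − 2.8 = 0.6843; wedge = 69.55 − 61.92 = 7.63.
Deadweight loss = ½ × 0.6843 × 7.63 = $2.61.

$2.61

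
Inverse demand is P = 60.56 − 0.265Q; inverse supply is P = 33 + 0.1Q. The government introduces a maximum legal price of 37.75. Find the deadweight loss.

Competitive equilibrium: 60.56 − 0.265Q = 33 + 0.1Q → Q* = 75.5068, P* = 40.5507.
At the ceiling P = 37.75, quantity supplied = (37.75 − 33)/0.1 = 47.5.
Willingness to pay at Q' = 47.5: 60.56 − 0.265·47.5 = 47.9725.
ΔQ = 75.5068 − 47.5 = 28.0068; wedge = 47.9725 − 37.75 = 10.2225.
Welfare loss = ½ × 28.0068 × 10.2225 = 143.15.

143.15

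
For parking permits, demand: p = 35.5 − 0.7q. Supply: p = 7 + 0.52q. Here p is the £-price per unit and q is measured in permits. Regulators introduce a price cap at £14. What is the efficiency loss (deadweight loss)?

£59.78

Competitive equilibrium: 35.5 − 0.7q = 7 + 0.52q → q* = 23.3607, p* = 19.1475.
At the ceiling p = 14, quantity supplied = (14 − 7)/0.52 = 13.4615.
Willingness to pay at q' = 13.4615: 35.5 − 0.7·13.4615 = 26.077.
Δq = 23.3607 − 13.4615 = 9.8992; wedge = 26.077 − 14 = 12.077.
The triangle = ½ × 9.8992 × 12.077 = £59.78.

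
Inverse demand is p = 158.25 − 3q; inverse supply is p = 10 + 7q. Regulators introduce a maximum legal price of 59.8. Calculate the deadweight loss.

297.28

Competitive equilibrium: 158.25 − 3q = 10 + 7q → q* = 14.825, p* = 113.775.
At the ceiling p = 59.8, quantity supplied = (59.8 − 10)/7 = 7.11429.
Willingness to pay at q' = 7.11429: 158.25 − 3·7.11429 = 136.90713.
Δq = 14.825 − 7.11429 = 7.71071; wedge = 136.90713 − 59.8 = 77.10713.
Deadweight loss = ½ × 7.71071 × 77.10713 = 297.28.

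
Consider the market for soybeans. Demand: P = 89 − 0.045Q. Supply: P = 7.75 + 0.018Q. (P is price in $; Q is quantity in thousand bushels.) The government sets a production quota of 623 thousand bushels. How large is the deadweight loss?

Competitive equilibrium: 89 − 0.045Q = 7.75 + 0.018Q → Q* = 1289.6825, P* = 30.9643.
At Q = 623: demand price = 89 − 0.045·623 = 60.965; supply price = 7.75 + 0.018·623 = 18.964.
ΔQ = 1289.6825 − 623 = 666.6825; wedge = 60.965 − 18.964 = 42.001.
The triangle = ½ × 666.6825 × 42.001 = $14000.67 thousand.

$14000.67 thousand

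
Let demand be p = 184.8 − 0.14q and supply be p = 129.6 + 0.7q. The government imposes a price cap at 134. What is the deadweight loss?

Competitive equilibrium: 184.8 − 0.14q = 129.6 + 0.7q → q* = 65.7143, p* = 175.6.
At the ceiling p = 134, quantity supplied = (134 − 129.6)/0.7 = 6.2857.
Willingness to pay at q' = 6.2857: 184.8 − 0.14·6.2857 = 183.92.
Δq = 65.7143 − 6.2857 = 59.4286; wedge = 183.92 − 134 = 49.92.
DWL = ½ × 59.4286 × 49.92 = 1483.34.

1483.34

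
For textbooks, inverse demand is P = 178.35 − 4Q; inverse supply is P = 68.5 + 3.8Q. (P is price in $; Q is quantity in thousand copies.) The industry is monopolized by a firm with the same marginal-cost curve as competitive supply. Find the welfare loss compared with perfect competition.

Competitive equilibrium: 178.35 − 4Q = 68.5 + 3.8Q → Q* = 14.0833, P* = 122.0167.
Marginal revenue: MR = 178.35 − 8Q. Set MR = MC: 178.35 − 8Q = 68.5 + 3.8Q → Q_m = 9.3093.
Price P_m = 178.35 − 4·9.3093 = 141.1128; MC(Q_m) = 68.5 + 3.8·9.3093 = 103.8753.
Competitive Q* = 14.0833, so ΔQ = 4.774; wedge = 141.1128 − 103.8753 = 37.2375.
Deadweight loss = ½ × 4.774 × 37.2375 = $88.89 thousand.

$88.89 thousand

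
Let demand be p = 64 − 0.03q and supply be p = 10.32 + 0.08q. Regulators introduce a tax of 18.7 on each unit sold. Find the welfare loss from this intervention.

1589.50

Competitive equilibrium: 64 − 0.03q = 10.32 + 0.08q → q* = 488, p* = 49.36.
With the tax, the buyer price exceeds the seller price by 18.7: (64 − 0.03q) − (10.32 + 0.08q) = 18.7 → q' = 318.
Δq = 488 − 318 = 170; the wedge equals the tax, 18.7.
DWL = ½ × 170 × 18.7 = 1589.50.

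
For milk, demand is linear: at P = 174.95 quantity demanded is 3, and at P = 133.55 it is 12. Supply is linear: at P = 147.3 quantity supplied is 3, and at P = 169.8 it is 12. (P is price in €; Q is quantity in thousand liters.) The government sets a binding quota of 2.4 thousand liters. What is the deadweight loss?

Demand slope = (133.55 − 174.95)/(12 − 3) = −4.6, so P = 188.75 − 4.6Q.
Supply slope = (169.8 − 147.3)/(12 − 3) = 2.5, so P = 139.8 + 2.5Q.
Competitive equilibrium: 188.75 − 4.6Q = 139.8 + 2.5Q → Q* = 6.8944, P* = 157.0359.
At Q = 2.4: demand price = 188.75 − 4.6·2.4 = 177.71; supply price = 139.8 + 2.5·2.4 = 145.8.
ΔQ = 6.8944 − 2.4 = 4.4944; wedge = 177.71 − 145.8 = 31.91.
Welfare loss = ½ × 4.4944 × 31.91 = €71.71 thousand.

€71.71 thousand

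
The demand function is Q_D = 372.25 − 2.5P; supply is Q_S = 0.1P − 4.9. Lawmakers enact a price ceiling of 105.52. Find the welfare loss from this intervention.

In inverse form: demand P = 148.9 − 0.4Q, supply P = 49 + 10Q.
Competitive equilibrium: 148.9 − 0.4Q = 49 + 10Q → Q* = 9.6058, P* = 145.0577.
At the ceiling P = 105.52, quantity supplied = (105.52 − 49)/10 = 5.652.
Willingness to pay at Q' = 5.652: 148.9 − 0.4·5.652 = 146.6392.
ΔQ = 9.6058 − 5.652 = 3.9538; wedge = 146.6392 − 105.52 = 41.1192.
DWL = ½ × 3.9538 × 41.1192 = 81.29.

81.29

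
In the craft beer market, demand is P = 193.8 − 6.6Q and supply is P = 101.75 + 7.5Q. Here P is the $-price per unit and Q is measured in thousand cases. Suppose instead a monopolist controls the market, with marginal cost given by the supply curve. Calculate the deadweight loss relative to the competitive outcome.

Competitive equilibrium: 193.8 − 6.6Q = 101.75 + 7.5Q → Q* = 6.52837, P* = 150.71277.
Marginal revenue: MR = 193.8 − 13.2Q. Set MR = MC: 193.8 − 13.2Q = 101.75 + 7.5Q → Q_m = 4.44686.
Price P_m = 193.8 − 6.6·4.44686 = 164.45072; MC(Q_m) = 101.75 + 7.5·4.44686 = 135.10145.
Competitive Q* = 6.52837, so ΔQ = 2.08151; wedge = 164.45072 − 135.10145 = 29.34927.
Welfare loss = ½ × 2.08151 × 29.34927 = $30.55 thousand.

$30.55 thousand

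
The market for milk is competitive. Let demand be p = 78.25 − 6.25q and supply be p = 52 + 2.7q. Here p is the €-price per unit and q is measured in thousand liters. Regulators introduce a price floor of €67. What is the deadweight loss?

Competitive equilibrium: 78.25 − 6.25q = 52 + 2.7q → q* = 2.933, p* = 59.919.
At the floor p = 67, quantity demanded = (78.25 − 67)/6.25 = 1.8.
Sellers' marginal cost at q' = 1.8: 52 + 2.7·1.8 = 56.86.
Δq = 2.933 − 1.8 = 1.133; wedge = 67 − 56.86 = 10.14.
The triangle = ½ × 1.133 × 10.14 = €5.74 thousand.

€5.74 thousand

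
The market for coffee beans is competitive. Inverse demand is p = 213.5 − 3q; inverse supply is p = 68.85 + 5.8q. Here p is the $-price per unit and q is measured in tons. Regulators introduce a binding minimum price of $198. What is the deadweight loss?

Competitive equilibrium: 213.5 − 3q = 68.85 + 5.8q → q* = 16.4375, p* = 164.1875.
At the floor p = 198, quantity demanded = (213.5 − 198)/3 = 5.1667.
Sellers' marginal cost at q' = 5.1667: 68.85 + 5.8·5.1667 = 98.8169.
Δq = 16.4375 − 5.1667 = 11.2708; wedge = 198 − 98.8169 = 99.1831.
Deadweight loss = ½ × 11.2708 × 99.1831 = $558.94.

$558.94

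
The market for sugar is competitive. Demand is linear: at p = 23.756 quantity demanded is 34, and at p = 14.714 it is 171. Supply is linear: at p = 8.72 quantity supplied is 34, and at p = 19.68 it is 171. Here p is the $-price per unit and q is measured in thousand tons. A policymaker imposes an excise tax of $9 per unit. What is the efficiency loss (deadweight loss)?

$277.40 thousand

Demand slope = (14.714 − 23.756)/(171 − 34) = −0.066, so p = 26 − 0.066q.
Supply slope = (19.68 − 8.72)/(171 − 34) = 0.08, so p = 6 + 0.08q.
Competitive equilibrium: 26 − 0.066q = 6 + 0.08q → q* = 136.9863, p* = 16.9589.
With the tax, the buyer price exceeds the seller price by 9: (26 − 0.066q) − (6 + 0.08q) = 9 → q' = 75.3425.
Δq = 136.9863 − 75.3425 = 61.6438; the wedge equals the tax, 9.
DWL = ½ × 61.6438 × 9 = $277.40 thousand.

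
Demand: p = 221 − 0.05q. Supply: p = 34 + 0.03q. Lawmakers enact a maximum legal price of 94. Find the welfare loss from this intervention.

Competitive equilibrium: 221 − 0.05q = 34 + 0.03q → q* = 2337.5, p* = 104.125.
At the ceiling p = 94, quantity supplied = (94 − 34)/0.03 = 2000.
Willingness to pay at q' = 2000: 221 − 0.05·2000 = 121.
Δq = 2337.5 − 2000 = 337.5; wedge = 121 − 94 = 27.
The triangle = ½ × 337.5 × 27 = 4556.25.

4556.25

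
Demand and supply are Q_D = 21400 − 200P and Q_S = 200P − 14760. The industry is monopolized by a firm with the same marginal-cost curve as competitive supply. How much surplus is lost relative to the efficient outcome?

6123.56

In inverse form: demand P = 107 − 0.005Q, supply P = 73.8 + 0.005Q.
Competitive equilibrium: 107 − 0.005Q = 73.8 + 0.005Q → Q* = 3320, P* = 90.4.
Marginal revenue: MR = 107 − 0.01Q. Set MR = MC: 107 − 0.01Q = 73.8 + 0.005Q → Q_m = 2213.333333.
Price P_m = 107 − 0.005·2213.333333 = 95.933333; MC(Q_m) = 73.8 + 0.005·2213.333333 = 84.866667.
Competitive Q* = 3320, so ΔQ = 1106.666667; wedge = 95.933333 − 84.866667 = 11.066666.
The triangle = ½ × 1106.666667 × 11.066666 = 6123.56.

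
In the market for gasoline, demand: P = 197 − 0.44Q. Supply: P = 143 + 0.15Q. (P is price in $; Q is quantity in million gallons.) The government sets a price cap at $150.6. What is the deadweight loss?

$492.48 million

Competitive equilibrium: 197 − 0.44Q = 143 + 0.15Q → Q* = 91.5254, P* = 156.7288.
At the ceiling P = 150.6, quantity supplied = (150.6 − 143)/0.15 = 50.6667.
Willingness to pay at Q' = 50.6667: 197 − 0.44·50.6667 = 174.7067.
ΔQ = 91.5254 − 50.6667 = 40.8587; wedge = 174.7067 − 150.6 = 24.1067.
The triangle = ½ × 40.8587 × 24.1067 = $492.48 million.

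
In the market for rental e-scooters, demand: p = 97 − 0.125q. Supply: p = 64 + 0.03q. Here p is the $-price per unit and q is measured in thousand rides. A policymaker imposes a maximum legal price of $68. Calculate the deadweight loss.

Competitive equilibrium: 97 − 0.125q = 64 + 0.03q → q* = 212.9032, p* = 70.3871.
At the ceiling p = 68, quantity supplied = (68 − 64)/0.03 = 133.3333.
Willingness to pay at q' = 133.3333: 97 − 0.125·133.3333 = 80.3333.
Δq = 212.9032 − 133.3333 = 79.5699; wedge = 80.3333 − 68 = 12.3333.
Deadweight loss = ½ × 79.5699 × 12.3333 = $490.68 thousand.

$490.68 thousand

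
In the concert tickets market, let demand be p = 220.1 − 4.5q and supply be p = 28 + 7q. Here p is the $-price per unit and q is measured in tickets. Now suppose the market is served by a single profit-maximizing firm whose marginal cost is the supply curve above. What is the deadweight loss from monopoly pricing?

$126.91

Competitive equilibrium: 220.1 − 4.5q = 28 + 7q → q* = 16.7043, p* = 144.9304.
Marginal revenue: MR = 220.1 − 9q. Set MR = MC: 220.1 − 9q = 28 + 7q → q_m = 12.0063.
Price p_m = 220.1 − 4.5·12.0063 = 166.0717; MC(q_m) = 28 + 7·12.0063 = 112.0441.
Competitive q* = 16.7043, so Δq = 4.698; wedge = 166.0717 − 112.0441 = 54.0276.
Welfare loss = ½ × 4.698 × 54.0276 = $126.91.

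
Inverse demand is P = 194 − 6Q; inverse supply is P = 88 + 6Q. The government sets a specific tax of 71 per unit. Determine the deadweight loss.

210.04

Competitive equilibrium: 194 − 6Q = 88 + 6Q → Q* = 8.8333, P* = 141.
With the tax, the buyer price exceeds the seller price by 71: (194 − 6Q) − (88 + 6Q) = 71 → Q' = 2.9167.
ΔQ = 8.8333 − 2.9167 = 5.9166; the wedge equals the tax, 71.
Deadweight loss = ½ × 5.9166 × 71 = 210.04.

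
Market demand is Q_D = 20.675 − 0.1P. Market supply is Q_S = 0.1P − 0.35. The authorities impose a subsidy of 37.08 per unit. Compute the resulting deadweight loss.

34.37

In inverse form: demand P = 206.75 − 10Q, supply P = 3.5 + 10Q.
Competitive equilibrium: 206.75 − 10Q = 3.5 + 10Q → Q* = 10.1625, P* = 105.125.
The subsidy lowers effective supply by 37.08: P = 10Q − 33.58.
New quantity: 206.75 − 10Q = 10Q − 33.58 → Q' = 12.0165.
Overproduction ΔQ = 12.0165 − 10.1625 = 1.854; wedge = subsidy = 37.08.
DWL = ½ × 1.854 × 37.08 = 34.37.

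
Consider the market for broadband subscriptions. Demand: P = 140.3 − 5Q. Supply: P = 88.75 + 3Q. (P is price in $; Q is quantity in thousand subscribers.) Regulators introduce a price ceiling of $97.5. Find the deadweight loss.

Competitive equilibrium: 140.3 − 5Q = 88.75 + 3Q → Q* = 6.4438, P* = 108.0813.
At the ceiling P = 97.5, quantity supplied = (97.5 − 88.75)/3 = 2.9167.
Willingness to pay at Q' = 2.9167: 140.3 − 5·2.9167 = 125.7165.
ΔQ = 6.4438 − 2.9167 = 3.5271; wedge = 125.7165 − 97.5 = 28.2165.
Deadweight loss = ½ × 3.5271 × 28.2165 = $49.76 thousand.

$49.76 thousand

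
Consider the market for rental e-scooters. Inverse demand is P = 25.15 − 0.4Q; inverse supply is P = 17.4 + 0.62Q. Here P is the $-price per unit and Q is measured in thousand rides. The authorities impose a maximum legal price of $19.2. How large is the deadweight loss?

Competitive equilibrium: 25.15 − 0.4Q = 17.4 + 0.62Q → Q* = 7.598, P* = 22.1108.
At the ceiling P = 19.2, quantity supplied = (19.2 − 17.4)/0.62 = 2.9032.
Willingness to pay at Q' = 2.9032: 25.15 − 0.4·2.9032 = 23.9887.
ΔQ = 7.598 − 2.9032 = 4.6948; wedge = 23.9887 − 19.2 = 4.7887.
DWL = ½ × 4.6948 × 4.7887 = $11.24 thousand.

$11.24 thousand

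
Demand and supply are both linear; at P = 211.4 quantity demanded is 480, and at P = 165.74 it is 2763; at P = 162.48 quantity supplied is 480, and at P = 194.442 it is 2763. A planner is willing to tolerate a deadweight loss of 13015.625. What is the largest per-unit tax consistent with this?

29.75

Demand slope = (165.74 − 211.4)/(2763 − 480) = −0.02, so P = 221 − 0.02Q.
Supply slope = (194.442 − 162.48)/(2763 − 480) = 0.014, so P = 155.76 + 0.014Q.
Competitive equilibrium: 221 − 0.02Q = 155.76 + 0.014Q → Q* = 1918.8235, P* = 182.6235.
A tax t gives ΔQ = t/0.034 and wedge t, so DWL = t²/0.068.
t²/0.068 = 13015.625 → t² = 885.0625 → t = 29.75.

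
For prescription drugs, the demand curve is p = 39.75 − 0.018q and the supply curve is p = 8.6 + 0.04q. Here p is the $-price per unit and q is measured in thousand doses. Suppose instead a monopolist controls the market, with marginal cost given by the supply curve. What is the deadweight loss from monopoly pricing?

$469.22 thousand

Competitive equilibrium: 39.75 − 0.018q = 8.6 + 0.04q → q* = 537.069, p* = 30.0828.
Marginal revenue: MR = 39.75 − 0.036q. Set MR = MC: 39.75 − 0.036q = 8.6 + 0.04q → q_m = 409.8684.
Price p_m = 39.75 − 0.018·409.8684 = 32.3724; MC(q_m) = 8.6 + 0.04·409.8684 = 24.9947.
Competitive q* = 537.069, so Δq = 127.2006; wedge = 32.3724 − 24.9947 = 7.3777.
Welfare loss = ½ × 127.2006 × 7.3777 = $469.22 thousand.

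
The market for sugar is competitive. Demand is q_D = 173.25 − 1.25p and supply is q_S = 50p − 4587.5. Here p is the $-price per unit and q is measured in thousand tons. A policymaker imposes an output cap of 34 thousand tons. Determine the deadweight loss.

$219.43 thousand

In inverse form: demand p = 138.6 − 0.8q, supply p = 91.75 + 0.02q.
Competitive equilibrium: 138.6 − 0.8q = 91.75 + 0.02q → q* = 57.1341, p* = 92.8927.
At q = 34: demand price = 138.6 − 0.8·34 = 111.4; supply price = 91.75 + 0.02·34 = 92.43.
Δq = 57.1341 − 34 = 23.1341; wedge = 111.4 − 92.43 = 18.97.
DWL = ½ × 23.1341 × 18.97 = $219.43 thousand.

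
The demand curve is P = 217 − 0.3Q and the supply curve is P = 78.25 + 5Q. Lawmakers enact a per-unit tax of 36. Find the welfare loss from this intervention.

Competitive equilibrium: 217 − 0.3Q = 78.25 + 5Q → Q* = 26.1792, P* = 209.1462.
With the tax, the buyer price exceeds the seller price by 36: (217 − 0.3Q) − (78.25 + 5Q) = 36 → Q' = 19.3868.
ΔQ = 26.1792 − 19.3868 = 6.7924; the wedge equals the tax, 36.
The triangle = ½ × 6.7924 × 36 = 122.26.

122.26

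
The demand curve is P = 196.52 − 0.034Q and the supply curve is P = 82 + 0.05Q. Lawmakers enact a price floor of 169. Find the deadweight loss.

Competitive equilibrium: 196.52 − 0.034Q = 82 + 0.05Q → Q* = 1363.3333, P* = 150.1667.
At the floor P = 169, quantity demanded = (196.52 − 169)/0.034 = 809.4118.
Sellers' marginal cost at Q' = 809.4118: 82 + 0.05·809.4118 = 122.4706.
ΔQ = 1363.3333 − 809.4118 = 553.9215; wedge = 169 − 122.4706 = 46.5294.
DWL = ½ × 553.9215 × 46.5294 = 12886.82.

12886.82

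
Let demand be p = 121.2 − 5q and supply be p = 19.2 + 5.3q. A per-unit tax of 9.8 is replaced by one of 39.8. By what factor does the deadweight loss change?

16.494

Competitive equilibrium: 121.2 − 5q = 19.2 + 5.3q → q* = 9.9029, p* = 71.6854.
For a per-unit tax t: Δq = t/10.3, so DWL = ½·t·(t/10.3) = t²/20.6.
At t = 9.8: DWL = 4.662. At t = 39.8: DWL = 76.895.
Ratio = (39.8/9.8)² = 16.494.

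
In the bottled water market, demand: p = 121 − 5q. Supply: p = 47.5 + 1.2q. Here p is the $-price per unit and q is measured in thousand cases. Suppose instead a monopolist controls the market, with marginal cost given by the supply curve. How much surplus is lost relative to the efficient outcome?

Competitive equilibrium: 121 − 5q = 47.5 + 1.2q → q* = 11.8548, p* = 61.7258.
Marginal revenue: MR = 121 − 10q. Set MR = MC: 121 − 10q = 47.5 + 1.2q → q_m = 6.5625.
Price p_m = 121 − 5·6.5625 = 88.1875; MC(q_m) = 47.5 + 1.2·6.5625 = 55.375.
Competitive q* = 11.8548, so Δq = 5.2923; wedge = 88.1875 − 55.375 = 32.8125.
DWL = ½ × 5.2923 × 32.8125 = $86.83 thousand.

$86.83 thousand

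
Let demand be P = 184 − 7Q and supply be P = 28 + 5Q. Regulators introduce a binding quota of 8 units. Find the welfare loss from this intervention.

150

Competitive equilibrium: 184 − 7Q = 28 + 5Q → Q* = 13, P* = 93.
At Q = 8: demand price = 184 − 7·8 = 128; supply price = 28 + 5·8 = 68.
ΔQ = 13 − 8 = 5; wedge = 128 − 68 = 60.
Welfare loss = ½ × 5 × 60 = 150.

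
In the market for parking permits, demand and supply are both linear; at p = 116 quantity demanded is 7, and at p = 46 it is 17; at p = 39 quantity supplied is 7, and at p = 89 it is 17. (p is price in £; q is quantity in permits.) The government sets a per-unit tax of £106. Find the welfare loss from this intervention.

£468.17

Demand slope = (46 − 116)/(17 − 7) = −7, so p = 165 − 7q.
Supply slope = (89 − 39)/(17 − 7) = 5, so p = 4 + 5q.
Competitive equilibrium: 165 − 7q = 4 + 5q → q* = 13.4167, p* = 71.0833.
With the tax, the buyer price exceeds the seller price by 106: (165 − 7q) − (4 + 5q) = 106 → q' = 4.5833.
Δq = 13.4167 − 4.5833 = 8.8334; the wedge equals the tax, 106.
Welfare loss = ½ × 8.8334 × 106 = £468.17.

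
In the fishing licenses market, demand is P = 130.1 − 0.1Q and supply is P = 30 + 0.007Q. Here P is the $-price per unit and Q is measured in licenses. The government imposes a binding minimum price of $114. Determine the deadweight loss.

$32093.15

Competitive equilibrium: 130.1 − 0.1Q = 30 + 0.007Q → Q* = 935.514, P* = 36.5486.
At the floor P = 114, quantity demanded = (130.1 − 114)/0.1 = 161.
Sellers' marginal cost at Q' = 161: 30 + 0.007·161 = 31.127.
ΔQ = 935.514 − 161 = 774.514; wedge = 114 − 31.127 = 82.873.
Welfare loss = ½ × 774.514 × 82.873 = $32093.15.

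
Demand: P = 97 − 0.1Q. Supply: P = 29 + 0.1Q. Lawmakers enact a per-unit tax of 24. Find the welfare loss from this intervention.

Competitive equilibrium: 97 − 0.1Q = 29 + 0.1Q → Q* = 340, P* = 63.
With the tax, the buyer price exceeds the seller price by 24: (97 − 0.1Q) − (29 + 0.1Q) = 24 → Q' = 220.
ΔQ = 340 − 220 = 120; the wedge equals the tax, 24.
DWL = ½ × 120 × 24 = 1440.

1440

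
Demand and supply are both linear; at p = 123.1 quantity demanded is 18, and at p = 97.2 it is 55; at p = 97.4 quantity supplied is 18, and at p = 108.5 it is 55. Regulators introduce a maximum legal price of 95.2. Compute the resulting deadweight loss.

545.60

Demand slope = (97.2 − 123.1)/(55 − 18) = −0.7, so p = 135.7 − 0.7q.
Supply slope = (108.5 − 97.4)/(55 − 18) = 0.3, so p = 92 + 0.3q.
Competitive equilibrium: 135.7 − 0.7q = 92 + 0.3q → q* = 43.7, p* = 105.11.
At the ceiling p = 95.2, quantity supplied = (95.2 − 92)/0.3 = 10.6667.
Willingness to pay at q' = 10.6667: 135.7 − 0.7·10.6667 = 128.2333.
Δq = 43.7 − 10.6667 = 33.0333; wedge = 128.2333 − 95.2 = 33.0333.
Welfare loss = ½ × 33.0333 × 33.0333 = 545.60.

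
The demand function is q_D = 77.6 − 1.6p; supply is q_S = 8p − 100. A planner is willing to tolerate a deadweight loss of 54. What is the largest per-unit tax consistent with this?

9

In inverse form: demand p = 48.5 − 0.625q, supply p = 12.5 + 0.125q.
Competitive equilibrium: 48.5 − 0.625q = 12.5 + 0.125q → q* = 48, p* = 18.5.
A tax t gives Δq = t/0.75 and wedge t, so DWL = t²/1.5.
t²/1.5 = 54 → t² = 81 → t = 9.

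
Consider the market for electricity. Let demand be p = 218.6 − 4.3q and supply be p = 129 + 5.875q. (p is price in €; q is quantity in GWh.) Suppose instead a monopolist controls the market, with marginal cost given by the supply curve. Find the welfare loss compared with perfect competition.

€34.81

Competitive equilibrium: 218.6 − 4.3q = 129 + 5.875q → q* = 8.8059, p* = 180.7346.
Marginal revenue: MR = 218.6 − 8.6q. Set MR = MC: 218.6 − 8.6q = 129 + 5.875q → q_m = 6.19.
Price p_m = 218.6 − 4.3·6.19 = 191.983; MC(q_m) = 129 + 5.875·6.19 = 165.3663.
Competitive q* = 8.8059, so Δq = 2.6159; wedge = 191.983 − 165.3663 = 26.6167.
DWL = ½ × 2.6159 × 26.6167 = €34.81.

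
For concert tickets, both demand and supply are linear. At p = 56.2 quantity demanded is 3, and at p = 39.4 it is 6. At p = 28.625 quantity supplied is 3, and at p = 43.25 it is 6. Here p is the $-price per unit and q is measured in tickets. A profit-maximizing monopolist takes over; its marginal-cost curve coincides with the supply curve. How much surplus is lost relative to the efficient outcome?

$20.16

Demand slope = (39.4 − 56.2)/(6 − 3) = −5.6, so p = 73 − 5.6q.
Supply slope = (43.25 − 28.625)/(6 − 3) = 4.875, so p = 14 + 4.875q.
Competitive equilibrium: 73 − 5.6q = 14 + 4.875q → q* = 5.63246, p* = 41.45823.
Marginal revenue: MR = 73 − 11.2q. Set MR = MC: 73 − 11.2q = 14 + 4.875q → q_m = 3.6703.
Price p_m = 73 − 5.6·3.6703 = 52.44632; MC(q_m) = 14 + 4.875·3.6703 = 31.89271.
Competitive q* = 5.63246, so Δq = 1.96216; wedge = 52.44632 − 31.89271 = 20.55361.
The triangle = ½ × 1.96216 × 20.55361 = $20.16.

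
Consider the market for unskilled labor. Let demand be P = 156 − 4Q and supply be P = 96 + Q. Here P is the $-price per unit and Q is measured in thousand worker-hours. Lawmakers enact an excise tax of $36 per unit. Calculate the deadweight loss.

Competitive equilibrium: 156 − 4Q = 96 + Q → Q* = 12, P* = 108.
With the tax, the buyer price exceeds the seller price by 36: (156 − 4Q) − (96 + Q) = 36 → Q' = 4.8.
ΔQ = 12 − 4.8 = 7.2; the wedge equals the tax, 36.
The triangle = ½ × 7.2 × 36 = $129.60 thousand.

$129.60 thousand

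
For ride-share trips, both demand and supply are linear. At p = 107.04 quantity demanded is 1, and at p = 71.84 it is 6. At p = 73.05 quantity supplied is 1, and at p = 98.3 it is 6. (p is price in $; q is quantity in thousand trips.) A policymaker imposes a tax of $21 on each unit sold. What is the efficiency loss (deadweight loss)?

$18.24 thousand

Demand slope = (71.84 − 107.04)/(6 − 1) = −7.04, so p = 114.08 − 7.04q.
Supply slope = (98.3 − 73.05)/(6 − 1) = 5.05, so p = 68 + 5.05q.
Competitive equilibrium: 114.08 − 7.04q = 68 + 5.05q → q* = 3.8114, p* = 87.2476.
With the tax, the buyer price exceeds the seller price by 21: (114.08 − 7.04q) − (68 + 5.05q) = 21 → q' = 2.0744.
Δq = 3.8114 − 2.0744 = 1.737; the wedge equals the tax, 21.
Welfare loss = ½ × 1.737 × 21 = $18.24 thousand.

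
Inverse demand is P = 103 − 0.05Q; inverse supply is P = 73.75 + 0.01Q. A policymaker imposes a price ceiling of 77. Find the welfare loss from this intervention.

792.19

Competitive equilibrium: 103 − 0.05Q = 73.75 + 0.01Q → Q* = 487.5, P* = 78.625.
At the ceiling P = 77, quantity supplied = (77 − 73.75)/0.01 = 325.
Willingness to pay at Q' = 325: 103 − 0.05·325 = 86.75.
ΔQ = 487.5 − 325 = 162.5; wedge = 86.75 − 77 = 9.75.
The triangle = ½ × 162.5 × 9.75 = 792.19.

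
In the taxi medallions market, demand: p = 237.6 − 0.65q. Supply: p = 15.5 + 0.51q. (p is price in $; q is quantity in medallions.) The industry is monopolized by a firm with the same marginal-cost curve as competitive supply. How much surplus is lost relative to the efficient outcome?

Competitive equilibrium: 237.6 − 0.65q = 15.5 + 0.51q → q* = 191.4655, p* = 113.1474.
Marginal revenue: MR = 237.6 − 1.3q. Set MR = MC: 237.6 − 1.3q = 15.5 + 0.51q → q_m = 122.7072.
Price p_m = 237.6 − 0.65·122.7072 = 157.8403; MC(q_m) = 15.5 + 0.51·122.7072 = 78.0807.
Competitive q* = 191.4655, so Δq = 68.7583; wedge = 157.8403 − 78.0807 = 79.7596.
Deadweight loss = ½ × 68.7583 × 79.7596 = $2742.07.

$2742.07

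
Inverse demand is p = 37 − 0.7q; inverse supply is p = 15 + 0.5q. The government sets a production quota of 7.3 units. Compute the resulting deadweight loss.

73.04

Competitive equilibrium: 37 − 0.7q = 15 + 0.5q → q* = 18.3333, p* = 24.1667.
At q = 7.3: demand price = 37 − 0.7·7.3 = 31.89; supply price = 15 + 0.5·7.3 = 18.65.
Δq = 18.3333 − 7.3 = 11.0333; wedge = 31.89 − 18.65 = 13.24.
Welfare loss = ½ × 11.0333 × 13.24 = 73.04.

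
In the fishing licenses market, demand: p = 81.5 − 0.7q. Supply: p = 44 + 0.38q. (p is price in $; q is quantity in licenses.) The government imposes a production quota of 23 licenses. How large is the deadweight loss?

$74.20

Competitive equilibrium: 81.5 − 0.7q = 44 + 0.38q → q* = 34.7222, p* = 57.1944.
At q = 23: demand price = 81.5 − 0.7·23 = 65.4; supply price = 44 + 0.38·23 = 52.74.
Δq = 34.7222 − 23 = 11.7222; wedge = 65.4 − 52.74 = 12.66.
Deadweight loss = ½ × 11.7222 × 12.66 = $74.20.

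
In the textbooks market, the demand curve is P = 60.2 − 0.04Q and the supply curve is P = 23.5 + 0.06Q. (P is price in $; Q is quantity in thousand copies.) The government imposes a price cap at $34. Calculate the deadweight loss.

Competitive equilibrium: 60.2 − 0.04Q = 23.5 + 0.06Q → Q* = 367, P* = 45.52.
At the ceiling P = 34, quantity supplied = (34 − 23.5)/0.06 = 175.
Willingness to pay at Q' = 175: 60.2 − 0.04·175 = 53.2.
ΔQ = 367 − 175 = 192; wedge = 53.2 − 34 = 19.2.
The triangle = ½ × 192 × 19.2 = $1843.20 thousand.

$1843.20 thousand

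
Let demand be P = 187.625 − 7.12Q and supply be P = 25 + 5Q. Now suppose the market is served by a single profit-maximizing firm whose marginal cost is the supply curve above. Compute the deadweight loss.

149.41

Competitive equilibrium: 187.625 − 7.12Q = 25 + 5Q → Q* = 13.4179, P* = 92.08952.
Marginal revenue: MR = 187.625 − 14.24Q. Set MR = MC: 187.625 − 14.24Q = 25 + 5Q → Q_m = 8.45244.
Price P_m = 187.625 − 7.12·8.45244 = 127.44363; MC(Q_m) = 25 + 5·8.45244 = 67.2622.
Competitive Q* = 13.4179, so ΔQ = 4.96546; wedge = 127.44363 − 67.2622 = 60.18143.
DWL = ½ × 4.96546 × 60.18143 = 149.41.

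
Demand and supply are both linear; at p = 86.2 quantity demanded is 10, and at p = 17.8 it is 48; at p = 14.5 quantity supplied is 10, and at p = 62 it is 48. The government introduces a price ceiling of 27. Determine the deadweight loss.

Demand slope = (17.8 − 86.2)/(48 − 10) = −1.8, so p = 104.2 − 1.8q.
Supply slope = (62 − 14.5)/(48 − 10) = 1.25, so p = 2 + 1.25q.
Competitive equilibrium: 104.2 − 1.8q = 2 + 1.25q → q* = 33.5082, p* = 43.8852.
At the ceiling p = 27, quantity supplied = (27 − 2)/1.25 = 20.
Willingness to pay at q' = 20: 104.2 − 1.8·20 = 68.2.
Δq = 33.5082 − 20 = 13.5082; wedge = 68.2 − 27 = 41.2.
Deadweight loss = ½ × 13.5082 × 41.2 = 278.27.

278.27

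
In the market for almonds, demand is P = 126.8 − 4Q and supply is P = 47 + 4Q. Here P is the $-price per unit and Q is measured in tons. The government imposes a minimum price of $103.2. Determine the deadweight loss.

$66.42

Competitive equilibrium: 126.8 − 4Q = 47 + 4Q → Q* = 9.975, P* = 86.9.
At the floor P = 103.2, quantity demanded = (126.8 − 103.2)/4 = 5.9.
Sellers' marginal cost at Q' = 5.9: 47 + 4·5.9 = 70.6.
ΔQ = 9.975 − 5.9 = 4.075; wedge = 103.2 − 70.6 = 32.6.
Welfare loss = ½ × 4.075 × 32.6 = $66.42.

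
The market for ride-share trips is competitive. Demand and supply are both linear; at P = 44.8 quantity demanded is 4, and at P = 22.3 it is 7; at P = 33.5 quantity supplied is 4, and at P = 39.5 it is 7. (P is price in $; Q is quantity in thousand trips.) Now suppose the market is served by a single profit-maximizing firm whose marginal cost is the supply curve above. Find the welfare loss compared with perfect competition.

$24.90 thousand

Demand slope = (22.3 − 44.8)/(7 − 4) = −7.5, so P = 74.8 − 7.5Q.
Supply slope = (39.5 − 33.5)/(7 − 4) = 2, so P = 25.5 + 2Q.
Competitive equilibrium: 74.8 − 7.5Q = 25.5 + 2Q → Q* = 5.1895, P* = 35.8789.
Marginal revenue: MR = 74.8 − 15Q. Set MR = MC: 74.8 − 15Q = 25.5 + 2Q → Q_m = 2.9.
Price P_m = 74.8 − 7.5·2.9 = 53.05; MC(Q_m) = 25.5 + 2·2.9 = 31.3.
Competitive Q* = 5.1895, so ΔQ = 2.2895; wedge = 53.05 − 31.3 = 21.75.
Welfare loss = ½ × 2.2895 × 21.75 = $24.90 thousand.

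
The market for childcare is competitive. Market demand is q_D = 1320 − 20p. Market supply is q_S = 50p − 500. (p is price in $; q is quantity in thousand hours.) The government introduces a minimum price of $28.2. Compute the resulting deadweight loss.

$67.76 thousand

In inverse form: demand p = 66 − 0.05q, supply p = 10 + 0.02q.
Competitive equilibrium: 66 − 0.05q = 10 + 0.02q → q* = 800, p* = 26.
At the floor p = 28.2, quantity demanded = (66 − 28.2)/0.05 = 756.
Sellers' marginal cost at q' = 756: 10 + 0.02·756 = 25.12.
Δq = 800 − 756 = 44; wedge = 28.2 − 25.12 = 3.08.
Deadweight loss = ½ × 44 × 3.08 = $67.76 thousand.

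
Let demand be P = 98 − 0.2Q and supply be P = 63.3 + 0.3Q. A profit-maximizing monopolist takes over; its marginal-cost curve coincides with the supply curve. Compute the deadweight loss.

Competitive equilibrium: 98 − 0.2Q = 63.3 + 0.3Q → Q* = 69.4, P* = 84.12.
Marginal revenue: MR = 98 − 0.4Q. Set MR = MC: 98 − 0.4Q = 63.3 + 0.3Q → Q_m = 49.5714.
Price P_m = 98 − 0.2·49.5714 = 88.0857; MC(Q_m) = 63.3 + 0.3·49.5714 = 78.1714.
Competitive Q* = 69.4, so ΔQ = 19.8286; wedge = 88.0857 − 78.1714 = 9.9143.
The triangle = ½ × 19.8286 × 9.9143 = 98.29.

98.29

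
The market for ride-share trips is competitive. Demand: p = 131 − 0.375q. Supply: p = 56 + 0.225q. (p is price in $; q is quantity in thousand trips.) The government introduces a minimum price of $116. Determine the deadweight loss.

Competitive equilibrium: 131 − 0.375q = 56 + 0.225q → q* = 125, p* = 84.125.
At the floor p = 116, quantity demanded = (131 − 116)/0.375 = 40.
Sellers' marginal cost at q' = 40: 56 + 0.225·40 = 65.
Δq = 125 − 40 = 85; wedge = 116 − 65 = 51.
The triangle = ½ × 85 × 51 = $2167.50 thousand.

$2167.50 thousand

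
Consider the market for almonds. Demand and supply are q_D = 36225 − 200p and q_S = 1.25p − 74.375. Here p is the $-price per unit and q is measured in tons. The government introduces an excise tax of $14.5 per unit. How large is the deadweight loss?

In inverse form: demand p = 181.125 − 0.005q, supply p = 59.5 + 0.8q.
Competitive equilibrium: 181.125 − 0.005q = 59.5 + 0.8q → q* = 151.087, p* = 180.3696.
With the tax, the buyer price exceeds the seller price by 14.5: (181.125 − 0.005q) − (59.5 + 0.8q) = 14.5 → q' = 133.0745.
Δq = 151.087 − 133.0745 = 18.0125; the wedge equals the tax, 14.5.
DWL = ½ × 18.0125 × 14.5 = $130.59.

$130.59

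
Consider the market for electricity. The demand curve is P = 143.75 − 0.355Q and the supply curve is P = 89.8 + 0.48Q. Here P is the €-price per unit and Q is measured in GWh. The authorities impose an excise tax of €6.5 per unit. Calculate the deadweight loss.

€25.30

Competitive equilibrium: 143.75 − 0.355Q = 89.8 + 0.48Q → Q* = 64.6108, P* = 120.8132.
With the tax, the buyer price exceeds the seller price by 6.5: (143.75 − 0.355Q) − (89.8 + 0.48Q) = 6.5 → Q' = 56.8263.
ΔQ = 64.6108 − 56.8263 = 7.7845; the wedge equals the tax, 6.5.
DWL = ½ × 7.7845 × 6.5 = €25.30.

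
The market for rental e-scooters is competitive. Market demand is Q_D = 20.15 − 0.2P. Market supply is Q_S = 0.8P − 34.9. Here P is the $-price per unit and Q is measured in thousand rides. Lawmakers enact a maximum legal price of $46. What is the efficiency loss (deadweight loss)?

$163.805 thousand

In inverse form: demand P = 100.75 − 5Q, supply P = 43.625 + 1.25Q.
Competitive equilibrium: 100.75 − 5Q = 43.625 + 1.25Q → Q* = 9.14, P* = 55.05.
At the ceiling P = 46, quantity supplied = (46 − 43.625)/1.25 = 1.9.
Willingness to pay at Q' = 1.9: 100.75 − 5·1.9 = 91.25.
ΔQ = 9.14 − 1.9 = 7.24; wedge = 91.25 − 46 = 45.25.
DWL = ½ × 7.24 × 45.25 = $163.805 thousand.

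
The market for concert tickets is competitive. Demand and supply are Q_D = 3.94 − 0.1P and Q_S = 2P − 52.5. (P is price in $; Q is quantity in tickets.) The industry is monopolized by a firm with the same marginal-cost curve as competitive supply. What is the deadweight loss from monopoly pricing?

$1.96

In inverse form: demand P = 39.4 − 10Q, supply P = 26.25 + 0.5Q.
Competitive equilibrium: 39.4 − 10Q = 26.25 + 0.5Q → Q* = 1.2524, P* = 26.8762.
Marginal revenue: MR = 39.4 − 20Q. Set MR = MC: 39.4 − 20Q = 26.25 + 0.5Q → Q_m = 0.6415.
Price P_m = 39.4 − 10·0.6415 = 32.985; MC(Q_m) = 26.25 + 0.5·0.6415 = 26.5708.
Competitive Q* = 1.2524, so ΔQ = 0.6109; wedge = 32.985 − 26.5708 = 6.4142.
Welfare loss = ½ × 0.6109 × 6.4142 = $1.96.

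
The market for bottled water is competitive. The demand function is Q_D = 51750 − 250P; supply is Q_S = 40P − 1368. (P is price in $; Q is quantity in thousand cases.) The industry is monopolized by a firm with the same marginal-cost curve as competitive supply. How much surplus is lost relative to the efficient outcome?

In inverse form: demand P = 207 − 0.004Q, supply P = 34.2 + 0.025Q.
Competitive equilibrium: 207 − 0.004Q = 34.2 + 0.025Q → Q* = 5958.62069, P* = 183.16552.
Marginal revenue: MR = 207 − 0.008Q. Set MR = MC: 207 − 0.008Q = 34.2 + 0.025Q → Q_m = 5236.36364.
Price P_m = 207 − 0.004·5236.36364 = 186.05455; MC(Q_m) = 34.2 + 0.025·5236.36364 = 165.10909.
Competitive Q* = 5958.62069, so ΔQ = 722.25705; wedge = 186.05455 − 165.10909 = 20.94546.
Deadweight loss = ½ × 722.25705 × 20.94546 = $7564 thousand.

$7564 thousand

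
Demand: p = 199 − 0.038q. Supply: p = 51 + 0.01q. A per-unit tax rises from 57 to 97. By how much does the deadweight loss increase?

Competitive equilibrium: 199 − 0.038q = 51 + 0.01q → q* = 3083.3333, p* = 81.8333.
For a per-unit tax t: Δq = t/0.048, so DWL = ½·t·(t/0.048) = t²/0.096.
At t = 57: DWL = 33843.75. At t = 97: DWL = 98010.417.
Increase = 98010.417 − 33843.75 = 64166.67.

64166.67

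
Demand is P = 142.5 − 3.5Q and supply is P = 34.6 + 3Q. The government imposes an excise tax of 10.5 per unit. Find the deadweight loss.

8.48

Competitive equilibrium: 142.5 − 3.5Q = 34.6 + 3Q → Q* = 16.6, P* = 84.4.
With the tax, the buyer price exceeds the seller price by 10.5: (142.5 − 3.5Q) − (34.6 + 3Q) = 10.5 → Q' = 14.9846.
ΔQ = 16.6 − 14.9846 = 1.6154; the wedge equals the tax, 10.5.
Deadweight loss = ½ × 1.6154 × 10.5 = 8.48.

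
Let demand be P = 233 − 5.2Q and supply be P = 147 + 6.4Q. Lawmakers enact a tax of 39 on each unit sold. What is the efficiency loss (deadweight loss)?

Competitive equilibrium: 233 − 5.2Q = 147 + 6.4Q → Q* = 7.4138, P* = 194.4483.
With the tax, the buyer price exceeds the seller price by 39: (233 − 5.2Q) − (147 + 6.4Q) = 39 → Q' = 4.0517.
ΔQ = 7.4138 − 4.0517 = 3.3621; the wedge equals the tax, 39.
The triangle = ½ × 3.3621 × 39 = 65.56.

65.56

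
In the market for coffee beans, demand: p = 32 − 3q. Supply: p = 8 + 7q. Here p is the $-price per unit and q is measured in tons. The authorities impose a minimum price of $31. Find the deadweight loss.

$21.36

Competitive equilibrium: 32 − 3q = 8 + 7q → q* = 2.4, p* = 24.8.
At the floor p = 31, quantity demanded = (32 − 31)/3 = 0.3333.
Sellers' marginal cost at q' = 0.3333: 8 + 7·0.3333 = 10.3331.
Δq = 2.4 − 0.3333 = 2.0667; wedge = 31 − 10.3331 = 20.6669.
DWL = ½ × 2.0667 × 20.6669 = $21.36.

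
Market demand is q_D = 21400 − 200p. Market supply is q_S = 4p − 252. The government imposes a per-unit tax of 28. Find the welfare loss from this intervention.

In inverse form: demand p = 107 − 0.005q, supply p = 63 + 0.25q.
Competitive equilibrium: 107 − 0.005q = 63 + 0.25q → q* = 172.549, p* = 106.1373.
With the tax, the buyer price exceeds the seller price by 28: (107 − 0.005q) − (63 + 0.25q) = 28 → q' = 62.7451.
Δq = 172.549 − 62.7451 = 109.8039; the wedge equals the tax, 28.
DWL = ½ × 109.8039 × 28 = 1537.25.

1537.25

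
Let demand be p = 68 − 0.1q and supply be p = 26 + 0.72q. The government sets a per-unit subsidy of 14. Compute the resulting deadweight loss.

Competitive equilibrium: 68 − 0.1q = 26 + 0.72q → q* = 51.2195, p* = 62.878.
The subsidy lowers effective supply by 14: p = 12 + 0.72q.
New quantity: 68 − 0.1q = 12 + 0.72q → q' = 68.2927.
Overproduction Δq = 68.2927 − 51.2195 = 17.0732; wedge = subsidy = 14.
Welfare loss = ½ × 17.0732 × 14 = 119.51.

119.51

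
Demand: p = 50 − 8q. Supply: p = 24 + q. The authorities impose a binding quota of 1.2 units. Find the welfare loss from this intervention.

12.84

Competitive equilibrium: 50 − 8q = 24 + q → q* = 2.8889, p* = 26.8889.
At q = 1.2: demand price = 50 − 8·1.2 = 40.4; supply price = 24 + 1·1.2 = 25.2.
Δq = 2.8889 − 1.2 = 1.6889; wedge = 40.4 − 25.2 = 15.2.
Deadweight loss = ½ × 1.6889 × 15.2 = 12.84.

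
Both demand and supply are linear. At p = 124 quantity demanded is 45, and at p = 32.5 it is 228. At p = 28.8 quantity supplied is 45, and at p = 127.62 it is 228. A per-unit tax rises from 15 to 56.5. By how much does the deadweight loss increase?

Demand slope = (32.5 − 124)/(228 − 45) = −0.5, so p = 146.5 − 0.5q.
Supply slope = (127.62 − 28.8)/(228 − 45) = 0.54, so p = 4.5 + 0.54q.
Competitive equilibrium: 146.5 − 0.5q = 4.5 + 0.54q → q* = 136.5385, p* = 78.2308.
For a per-unit tax t: Δq = t/1.04, so DWL = ½·t·(t/1.04) = t²/2.08.
At t = 15: DWL = 108.173. At t = 56.5: DWL = 1534.736.
Increase = 1534.736 − 108.173 = 1426.56.

1426.56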